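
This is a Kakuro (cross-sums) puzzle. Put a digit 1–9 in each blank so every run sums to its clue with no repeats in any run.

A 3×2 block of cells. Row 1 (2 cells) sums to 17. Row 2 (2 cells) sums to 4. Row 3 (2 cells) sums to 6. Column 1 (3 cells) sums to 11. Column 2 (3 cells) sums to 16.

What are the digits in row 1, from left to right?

17 in 2 cells must be {8,9}; 4 in 2 cells must be {1,3}.
The 17 across and the 11 down share only 8, so (1,1) = 8.
(1,2) = 17 − 8 = 9 completes the 17 across.
Given what's placed, (2,1) must be 1 to fit the 4 across and 11 down.
(2,2) = 4 − 1 = 3 completes the 4 across.
(3,1) = 11 − 9 = 2 completes the 11 down.
(3,2) = 6 − 2 = 4 completes the 6 across.

8 9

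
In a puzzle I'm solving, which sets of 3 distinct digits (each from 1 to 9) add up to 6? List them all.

3 distinct digits from 1–9 sum between 6 and 24.
Only one set works: {1,2,3}.

{1,2,3}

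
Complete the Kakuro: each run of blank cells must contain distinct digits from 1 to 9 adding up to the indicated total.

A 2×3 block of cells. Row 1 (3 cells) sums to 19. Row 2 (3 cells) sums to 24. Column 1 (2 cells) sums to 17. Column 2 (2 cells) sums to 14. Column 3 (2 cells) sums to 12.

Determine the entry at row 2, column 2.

8

24 in 3 cells must be {7,8,9}; 17 in 2 cells must be {8,9}.
Nothing is forced directly, so branch on (1,1), whose candidates are 8 or 9. If (1,1) = 9: that forces (2,1) = 8, (2,2) = 9, (2,3) = 7, after which (1,2) would have to be in {2,3,4,6,7,8} for the 19 across but in {5} for the 14 down — contradiction. So (1,1) = 8.
(2,1) = 17 − 8 = 9 completes the 17 down.
Given what's placed, (2,2) must be 8 to fit the 24 across and 14 down.
(2,3) = 24 − 17 = 7 completes the 24 across.
(1,2) = 14 − 8 = 6 completes the 14 down.
(1,3) = 19 − 14 = 5 completes the 19 across.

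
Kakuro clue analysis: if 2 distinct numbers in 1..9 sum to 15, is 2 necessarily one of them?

No

Counterexample: {6,9} sums to 15 without using 2.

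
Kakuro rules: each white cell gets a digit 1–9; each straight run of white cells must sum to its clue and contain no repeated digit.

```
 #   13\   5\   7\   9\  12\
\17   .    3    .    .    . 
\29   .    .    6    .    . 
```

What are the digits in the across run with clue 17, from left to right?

R1C3 = 7 − 6 = 1 completes the 7 down.
R2C2 = 5 − 3 = 2 completes the 5 down.
No cell is forced outright now. R1C5 can only be 4 or 5 or 7 (the digits allowed by both its 17 across and its 12 down). If R1C5 = 4: that forces R1C1 = 7, R1C4 = 2, after which R2C1 would have to be in {4,5,7,8,9} for the 29 across but in {6} for the 13 down — contradiction. If R1C5 = 5: that forces R1C1 = 6, R1C4 = 2, R2C1 = 7, after which R2C4 would have to be in {5,9} for the 29 across but in {7} for the 9 down — contradiction. So R1C5 = 7.
Given what's placed, R1C1 must be 4 to fit the 17 across and 13 down.
R1C4 = 17 − 15 = 2 completes the 17 across.
R2C1 = 13 − 4 = 9 completes the 13 down.
R2C4 = 9 − 2 = 7 completes the 9 down.
R2C5 = 29 − 24 = 5 completes the 29 across.

4, 3, 1, 2, 7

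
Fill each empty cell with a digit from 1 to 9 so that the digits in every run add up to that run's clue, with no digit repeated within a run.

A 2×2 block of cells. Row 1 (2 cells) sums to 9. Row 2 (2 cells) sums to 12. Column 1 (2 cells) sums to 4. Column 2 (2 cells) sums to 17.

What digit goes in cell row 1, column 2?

8

4 in 2 cells must be {1,3}; 17 in 2 cells must be {8,9}.
The 9 across and the 17 down share only 8, so (1,2) = 8.
The 12 across and the 4 down share only 3, so (2,1) = 3.
(2,2) = 12 − 3 = 9 completes the 12 across.
(1,1) = 9 − 8 = 1 completes the 9 across.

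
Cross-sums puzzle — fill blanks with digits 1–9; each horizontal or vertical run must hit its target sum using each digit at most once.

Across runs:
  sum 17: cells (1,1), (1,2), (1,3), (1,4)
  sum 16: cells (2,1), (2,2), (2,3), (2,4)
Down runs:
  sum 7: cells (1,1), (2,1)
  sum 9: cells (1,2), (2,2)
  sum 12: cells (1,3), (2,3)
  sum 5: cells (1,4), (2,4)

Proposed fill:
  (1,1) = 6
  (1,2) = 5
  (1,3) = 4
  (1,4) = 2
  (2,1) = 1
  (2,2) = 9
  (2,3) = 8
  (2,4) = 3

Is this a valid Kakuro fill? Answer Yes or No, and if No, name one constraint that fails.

No — the across run (2,1)–(2,4) sums to 21, not 16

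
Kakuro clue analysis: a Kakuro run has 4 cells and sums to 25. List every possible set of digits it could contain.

{1,7,8,9}; {2,6,8,9}; {3,5,8,9}; {3,6,7,9}; {4,5,7,9}; {4,6,7,8}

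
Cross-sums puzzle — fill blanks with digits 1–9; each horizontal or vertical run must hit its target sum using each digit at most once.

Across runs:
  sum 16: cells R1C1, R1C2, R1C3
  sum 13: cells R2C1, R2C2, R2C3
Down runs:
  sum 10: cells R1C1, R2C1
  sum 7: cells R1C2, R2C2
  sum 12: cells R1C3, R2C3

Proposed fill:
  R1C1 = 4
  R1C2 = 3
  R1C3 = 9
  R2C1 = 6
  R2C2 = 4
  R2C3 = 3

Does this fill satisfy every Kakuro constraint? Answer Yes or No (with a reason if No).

Yes

Across: 4+3+9=16; 6+4+3=13. Down: 4+6=10; 3+4=7; 9+3=12. No digit repeats within any run.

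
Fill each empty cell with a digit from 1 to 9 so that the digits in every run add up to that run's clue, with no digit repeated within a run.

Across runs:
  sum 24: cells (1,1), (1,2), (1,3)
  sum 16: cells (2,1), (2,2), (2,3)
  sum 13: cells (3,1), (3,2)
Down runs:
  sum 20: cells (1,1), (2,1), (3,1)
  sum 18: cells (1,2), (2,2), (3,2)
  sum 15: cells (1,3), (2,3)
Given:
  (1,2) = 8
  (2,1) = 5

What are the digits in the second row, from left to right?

24 in 3 cells must be {7,8,9}.
Nothing is forced directly, so branch on (1,1), whose candidates are 7 or 9. If (1,1) = 7: that forces (1,3) = 9, after which (2,3) would have to be in {2,3,4,7,8,9} for the 16 across but in {6} for the 15 down — contradiction. So (1,1) = 9.
(1,3) = 24 − 17 = 7 completes the 24 across.
(2,3) = 15 − 7 = 8 completes the 15 down.
(3,1) = 20 − 14 = 6 completes the 20 down.
(3,2) = 13 − 6 = 7 completes the 13 across.
(2,2) = 16 − 13 = 3 completes the 16 across.

5 3 8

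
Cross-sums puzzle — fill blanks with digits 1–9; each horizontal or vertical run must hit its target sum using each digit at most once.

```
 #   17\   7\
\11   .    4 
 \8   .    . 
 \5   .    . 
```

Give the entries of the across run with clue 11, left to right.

7 4

7 in 3 cells must be {1,2,4}.
R1C1 = 11 − 4 = 7 completes the 11 across.
Nothing is forced directly, so branch on R2C2, whose candidates are 1 or 2. If R2C2 = 1: then R2C1 would have to be in {7} for the 8 across but in {1,2,4,6,8,9} for the 17 down — contradiction. So R2C2 = 2.
R2C1 = 8 − 2 = 6 completes the 8 across.
R3C1 = 17 − 13 = 4 completes the 17 down.
R3C2 = 5 − 4 = 1 completes the 5 across.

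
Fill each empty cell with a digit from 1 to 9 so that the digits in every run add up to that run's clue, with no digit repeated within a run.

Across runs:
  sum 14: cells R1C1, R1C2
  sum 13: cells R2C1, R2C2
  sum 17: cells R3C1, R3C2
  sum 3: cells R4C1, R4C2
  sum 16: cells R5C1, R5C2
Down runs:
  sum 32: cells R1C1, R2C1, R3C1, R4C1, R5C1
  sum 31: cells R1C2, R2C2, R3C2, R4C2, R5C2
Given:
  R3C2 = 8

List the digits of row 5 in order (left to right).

7 9

17 in 2 cells must be {8,9}; 3 in 2 cells must be {1,2}; 16 in 2 cells must be {7,9}.
R3C1 = 17 − 8 = 9 completes the 17 across.
Given what's placed, R4C1 must be 2 to fit the 3 across and 32 down.
R4C2 = 3 − 2 = 1 completes the 3 across.
R5C1 = 7: the only remaining digit allowed by both the 16 across and the 32 down.
R5C2 = 16 − 7 = 9 completes the 16 across.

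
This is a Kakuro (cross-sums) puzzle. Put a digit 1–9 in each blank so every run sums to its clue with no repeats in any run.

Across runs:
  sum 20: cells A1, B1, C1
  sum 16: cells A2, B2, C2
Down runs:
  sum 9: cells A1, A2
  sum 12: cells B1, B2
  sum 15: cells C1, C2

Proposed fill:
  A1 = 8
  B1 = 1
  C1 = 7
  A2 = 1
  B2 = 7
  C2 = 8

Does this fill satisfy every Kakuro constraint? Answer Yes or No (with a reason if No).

No — the down run B1–B2 sums to 8, not 12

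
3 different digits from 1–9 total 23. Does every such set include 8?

Yes

The only way to make 23 from 3 distinct digits is {6,8,9}, which contains 8.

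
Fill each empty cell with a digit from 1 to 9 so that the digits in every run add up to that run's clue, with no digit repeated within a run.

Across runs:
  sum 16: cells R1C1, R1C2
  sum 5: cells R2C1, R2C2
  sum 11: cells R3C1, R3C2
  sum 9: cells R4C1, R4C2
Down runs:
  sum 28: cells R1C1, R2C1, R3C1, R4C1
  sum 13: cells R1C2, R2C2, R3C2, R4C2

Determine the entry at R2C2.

1

16 in 2 cells must be {7,9}.
Only 7 fits R1C2 under both its across sum 16 and down sum 13.
The 5 across and the 28 down share only 4, so R2C1 = 4.
R2C2 = 5 − 4 = 1 completes the 5 across.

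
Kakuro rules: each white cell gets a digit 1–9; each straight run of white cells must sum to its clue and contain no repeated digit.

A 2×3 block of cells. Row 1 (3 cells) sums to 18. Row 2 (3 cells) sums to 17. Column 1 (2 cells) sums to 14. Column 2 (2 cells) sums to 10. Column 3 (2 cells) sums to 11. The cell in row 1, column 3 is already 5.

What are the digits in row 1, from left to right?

(2,3) = 11 − 5 = 6 completes the 11 down.
Nothing is forced directly, so branch on (2,1), whose candidates are 8 or 9. If (2,1) = 9: then (1,1) would have to be in {4,6,7,9} for the 18 across but in {5} for the 14 down — contradiction. So (2,1) = 8.
(1,1) = 14 − 8 = 6 completes the 14 down.
(1,2) = 18 − 11 = 7 completes the 18 across.
(2,2) = 17 − 14 = 3 completes the 17 across.

6, 7, 5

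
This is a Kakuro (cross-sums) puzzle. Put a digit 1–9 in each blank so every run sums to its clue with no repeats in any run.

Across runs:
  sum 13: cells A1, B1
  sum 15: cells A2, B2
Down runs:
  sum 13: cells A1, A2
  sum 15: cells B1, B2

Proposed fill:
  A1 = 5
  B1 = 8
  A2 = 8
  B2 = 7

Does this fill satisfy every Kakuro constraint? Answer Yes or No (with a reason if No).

Across: 5+8=13; 8+7=15. Down: 5+8=13; 8+7=15. No digit repeats within any run.

Yes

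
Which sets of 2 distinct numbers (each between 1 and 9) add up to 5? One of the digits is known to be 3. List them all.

2 distinct digits from 1–9 sum between 3 and 17.
Keeping only sets containing 3.
Only one set works: {2,3}.

{2,3}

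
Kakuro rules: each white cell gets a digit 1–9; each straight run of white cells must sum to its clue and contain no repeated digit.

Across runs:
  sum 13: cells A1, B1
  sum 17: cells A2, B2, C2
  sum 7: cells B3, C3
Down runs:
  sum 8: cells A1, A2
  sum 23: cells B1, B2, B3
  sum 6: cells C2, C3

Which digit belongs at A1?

5

23 in 3 cells must be {6,8,9}.
The 7 across and the 23 down share only 6, so B3 = 6.
C3 = 7 − 6 = 1 completes the 7 across.
C2 = 6 − 1 = 5 completes the 6 down.
A2 = 3: the only remaining digit allowed by both the 17 across and the 8 down.
B2 = 17 − 8 = 9 completes the 17 across.
A1 = 8 − 3 = 5 completes the 8 down.
B1 = 13 − 5 = 8 completes the 13 across.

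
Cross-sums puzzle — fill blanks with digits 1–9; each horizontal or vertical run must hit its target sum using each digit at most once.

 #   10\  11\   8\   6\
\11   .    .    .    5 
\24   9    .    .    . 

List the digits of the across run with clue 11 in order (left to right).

1 3 2 5

11 in 4 cells must be {1,2,3,5}.
R1C1 = 10 − 9 = 1 completes the 10 down.
R2C4 = 6 − 5 = 1 completes the 6 down.
Given what's placed, R2C3 must be 6 to fit the 24 across and 8 down.
R1C3 = 8 − 6 = 2 completes the 8 down.
R2C2 = 24 − 16 = 8 completes the 24 across.
R1C2 = 11 − 8 = 3 completes the 11 across.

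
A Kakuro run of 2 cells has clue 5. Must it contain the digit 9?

No

Counterexample: {1,4} sums to 5 without using 9.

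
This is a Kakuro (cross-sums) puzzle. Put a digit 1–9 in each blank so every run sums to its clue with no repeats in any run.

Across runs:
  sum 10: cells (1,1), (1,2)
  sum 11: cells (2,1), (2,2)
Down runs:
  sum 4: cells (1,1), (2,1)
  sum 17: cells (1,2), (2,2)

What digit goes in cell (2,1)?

4 in 2 cells must be {1,3}; 17 in 2 cells must be {8,9}.
The 11 across and the 4 down share only 3, so (2,1) = 3.
(2,2) = 11 − 3 = 8 completes the 11 across.
(1,1) = 4 − 3 = 1 completes the 4 down.
(1,2) = 10 − 1 = 9 completes the 10 across.

3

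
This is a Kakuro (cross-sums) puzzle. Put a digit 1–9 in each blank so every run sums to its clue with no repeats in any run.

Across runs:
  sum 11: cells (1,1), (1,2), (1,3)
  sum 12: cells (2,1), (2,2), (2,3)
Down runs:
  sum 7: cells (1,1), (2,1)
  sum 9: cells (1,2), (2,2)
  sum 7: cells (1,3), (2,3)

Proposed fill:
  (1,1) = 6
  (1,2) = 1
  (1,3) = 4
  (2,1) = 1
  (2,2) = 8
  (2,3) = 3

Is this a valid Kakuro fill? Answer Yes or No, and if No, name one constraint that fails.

Yes

Across: 6+1+4=11; 1+8+3=12. Down: 6+1=7; 1+8=9; 4+3=7. No digit repeats within any run.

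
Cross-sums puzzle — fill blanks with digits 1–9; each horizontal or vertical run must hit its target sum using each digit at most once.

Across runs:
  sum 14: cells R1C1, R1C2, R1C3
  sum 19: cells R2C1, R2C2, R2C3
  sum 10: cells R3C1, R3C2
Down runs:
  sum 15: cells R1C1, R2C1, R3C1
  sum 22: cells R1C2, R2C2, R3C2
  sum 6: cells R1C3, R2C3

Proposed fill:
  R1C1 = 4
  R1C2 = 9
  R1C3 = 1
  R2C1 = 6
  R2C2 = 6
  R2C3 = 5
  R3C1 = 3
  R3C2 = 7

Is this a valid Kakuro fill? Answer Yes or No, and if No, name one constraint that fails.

No — the down run R1C1–R3C1 sums to 13, not 15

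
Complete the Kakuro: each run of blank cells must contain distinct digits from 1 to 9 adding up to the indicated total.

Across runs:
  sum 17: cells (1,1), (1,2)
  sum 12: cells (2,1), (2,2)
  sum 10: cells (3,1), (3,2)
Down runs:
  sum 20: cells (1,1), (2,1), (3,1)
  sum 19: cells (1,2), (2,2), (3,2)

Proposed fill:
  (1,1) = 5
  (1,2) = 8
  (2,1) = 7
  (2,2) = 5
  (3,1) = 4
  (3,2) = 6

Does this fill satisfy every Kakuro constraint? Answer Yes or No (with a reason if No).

No — the across run (1,1)–(1,2) sums to 13, not 17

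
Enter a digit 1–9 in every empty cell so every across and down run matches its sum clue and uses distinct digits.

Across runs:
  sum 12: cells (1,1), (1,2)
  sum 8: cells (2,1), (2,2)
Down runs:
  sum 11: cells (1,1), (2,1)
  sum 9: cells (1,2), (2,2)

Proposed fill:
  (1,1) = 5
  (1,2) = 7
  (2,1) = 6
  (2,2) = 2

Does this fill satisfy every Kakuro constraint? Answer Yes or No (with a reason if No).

Across: 5+7=12; 6+2=8. Down: 5+6=11; 7+2=9. No digit repeats within any run.

Yes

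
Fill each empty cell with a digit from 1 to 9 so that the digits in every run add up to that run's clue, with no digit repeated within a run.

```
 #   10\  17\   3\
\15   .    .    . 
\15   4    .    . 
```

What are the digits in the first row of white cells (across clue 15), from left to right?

6 8 1

17 in 2 cells must be {8,9}; 3 in 2 cells must be {1,2}.
R1C1 = 10 − 4 = 6 completes the 10 down.
Given what's placed, R1C2 must be 8 to fit the 15 across and 17 down.
R1C3 = 15 − 14 = 1 completes the 15 across.
R2C2 = 17 − 8 = 9 completes the 17 down.
R2C3 = 15 − 13 = 2 completes the 15 across.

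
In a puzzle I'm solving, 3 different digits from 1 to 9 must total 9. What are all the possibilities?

{1,2,6}; {1,3,5}; {2,3,4}

3 distinct digits from 1–9 sum between 6 and 24.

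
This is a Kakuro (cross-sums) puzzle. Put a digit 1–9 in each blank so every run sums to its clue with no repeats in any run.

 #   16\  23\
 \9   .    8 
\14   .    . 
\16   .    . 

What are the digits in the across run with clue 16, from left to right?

16 in 2 cells must be {7,9}; 23 in 3 cells must be {6,8,9}.
R1C1 = 9 − 8 = 1 completes the 9 across.
R3C2 = 9: the only remaining digit allowed by both the 16 across and the 23 down.
R2C2 = 23 − 17 = 6 completes the 23 down.
R3C1 = 16 − 9 = 7 completes the 16 across.
R2C1 = 14 − 6 = 8 completes the 14 across.

7 9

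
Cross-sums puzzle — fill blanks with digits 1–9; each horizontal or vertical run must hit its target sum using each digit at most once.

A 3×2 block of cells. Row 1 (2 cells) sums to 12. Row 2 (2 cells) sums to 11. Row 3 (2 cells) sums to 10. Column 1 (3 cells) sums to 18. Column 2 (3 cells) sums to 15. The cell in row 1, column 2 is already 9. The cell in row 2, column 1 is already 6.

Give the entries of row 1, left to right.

(1,1) = 12 − 9 = 3 completes the 12 across.
(2,2) = 11 − 6 = 5 completes the 11 across.
(3,1) = 18 − 9 = 9 completes the 18 down.
(3,2) = 10 − 9 = 1 completes the 10 across.

3 9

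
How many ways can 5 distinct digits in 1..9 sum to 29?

5 distinct digits from 1–9 sum between 15 and 35.

8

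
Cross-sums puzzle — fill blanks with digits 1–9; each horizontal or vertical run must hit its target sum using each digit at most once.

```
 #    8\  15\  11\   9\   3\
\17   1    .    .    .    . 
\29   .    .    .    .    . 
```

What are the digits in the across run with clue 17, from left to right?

3 in 2 cells must be {1,2}.
Given what's placed, R1C5 must be 2 to fit the 17 across and 3 down.
R2C1 = 8 − 1 = 7 completes the 8 down.
R2C5 = 3 − 2 = 1 completes the 3 down.
No cell is forced outright now. R2C4 can only be 4 or 8 (the digits allowed by both its 29 across and its 9 down). If R2C4 = 8: then R1C4 would have to be in {3,4,5,6,7} for the 17 across but in {1} for the 9 down — contradiction. So R2C4 = 4.
R1C4 = 9 − 4 = 5 completes the 9 down.
R1C2 = 6: the only remaining digit allowed by both the 17 across and the 15 down.
R1C3 = 17 − 14 = 3 completes the 17 across.

1 6 3 5 2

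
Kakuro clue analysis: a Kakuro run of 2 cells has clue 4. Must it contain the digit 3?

Yes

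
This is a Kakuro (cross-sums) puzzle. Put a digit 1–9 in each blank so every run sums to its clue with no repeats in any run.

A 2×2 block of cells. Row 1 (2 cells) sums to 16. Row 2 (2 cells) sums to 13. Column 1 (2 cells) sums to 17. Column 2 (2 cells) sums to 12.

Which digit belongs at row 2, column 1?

8

16 in 2 cells must be {7,9}; 17 in 2 cells must be {8,9}.
The 16 across and the 17 down share only 9, so (1,1) = 9.
(1,2) = 16 − 9 = 7 completes the 16 across.
(2,1) = 17 − 9 = 8 completes the 17 down.
(2,2) = 13 − 8 = 5 completes the 13 across.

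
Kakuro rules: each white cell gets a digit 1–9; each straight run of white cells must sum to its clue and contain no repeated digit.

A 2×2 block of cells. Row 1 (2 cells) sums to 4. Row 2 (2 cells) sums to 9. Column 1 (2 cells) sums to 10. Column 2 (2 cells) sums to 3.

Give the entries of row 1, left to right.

4 in 2 cells must be {1,3}; 3 in 2 cells must be {1,2}.
The 4 across and the 3 down share only 1, so (1,2) = 1.
(2,2) = 3 − 1 = 2 completes the 3 down.
(1,1) = 4 − 1 = 3 completes the 4 across.
(2,1) = 9 − 2 = 7 completes the 9 across.

3 1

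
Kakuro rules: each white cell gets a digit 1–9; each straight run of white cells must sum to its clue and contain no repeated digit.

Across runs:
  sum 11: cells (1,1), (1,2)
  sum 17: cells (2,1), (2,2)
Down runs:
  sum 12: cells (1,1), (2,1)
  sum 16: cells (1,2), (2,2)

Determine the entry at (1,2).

17 in 2 cells must be {8,9}; 16 in 2 cells must be {7,9}.
The 17 across and the 16 down share only 9, so (2,2) = 9.
(1,2) = 16 − 9 = 7 completes the 16 down.
(2,1) = 17 − 9 = 8 completes the 17 across.
(1,1) = 11 − 7 = 4 completes the 11 across.

7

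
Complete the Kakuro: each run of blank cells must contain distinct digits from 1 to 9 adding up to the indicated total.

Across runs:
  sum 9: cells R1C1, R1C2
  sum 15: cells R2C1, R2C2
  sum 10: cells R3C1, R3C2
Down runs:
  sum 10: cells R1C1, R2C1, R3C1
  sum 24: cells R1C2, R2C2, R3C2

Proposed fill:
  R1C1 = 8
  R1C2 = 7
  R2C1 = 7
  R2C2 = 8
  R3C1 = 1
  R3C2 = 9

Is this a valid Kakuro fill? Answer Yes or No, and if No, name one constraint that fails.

No — the across run R1C1–R1C2 sums to 15, not 9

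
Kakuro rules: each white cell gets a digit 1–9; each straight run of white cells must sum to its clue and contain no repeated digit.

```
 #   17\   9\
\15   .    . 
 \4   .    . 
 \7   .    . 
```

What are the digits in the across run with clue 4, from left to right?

3, 1

4 in 2 cells must be {1,3}.
The 15 across and the 9 down share only 6, so R1C2 = 6.
Given what's placed, R2C2 must be 1 to fit the 4 across and 9 down.
R3C2 = 9 − 7 = 2 completes the 9 down.
R1C1 = 15 − 6 = 9 completes the 15 across.
R2C1 = 4 − 1 = 3 completes the 4 across.
R3C1 = 7 − 2 = 5 completes the 7 across.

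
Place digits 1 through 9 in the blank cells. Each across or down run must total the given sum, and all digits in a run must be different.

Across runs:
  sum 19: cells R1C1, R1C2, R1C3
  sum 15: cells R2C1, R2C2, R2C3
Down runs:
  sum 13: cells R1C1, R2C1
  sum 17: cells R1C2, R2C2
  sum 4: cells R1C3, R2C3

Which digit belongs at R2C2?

17 in 2 cells must be {8,9}; 4 in 2 cells must be {1,3}.
The 19 across and the 4 down share only 3, so R1C3 = 3.
R2C3 = 4 − 3 = 1 completes the 4 down.
Given what's placed, R1C2 must be 9 to fit the 19 across and 17 down.
R2C2 = 17 − 9 = 8 completes the 17 down.
R1C1 = 19 − 12 = 7 completes the 19 across.
R2C1 = 15 − 9 = 6 completes the 15 across.

8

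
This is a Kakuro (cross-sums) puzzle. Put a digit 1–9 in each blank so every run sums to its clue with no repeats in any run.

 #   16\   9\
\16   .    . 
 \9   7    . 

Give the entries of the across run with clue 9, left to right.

7, 2

16 in 2 cells must be {7,9}.
R1C1 = 16 − 7 = 9 completes the 16 down.
R1C2 = 16 − 9 = 7 completes the 16 across.
R2C2 = 9 − 7 = 2 completes the 9 across.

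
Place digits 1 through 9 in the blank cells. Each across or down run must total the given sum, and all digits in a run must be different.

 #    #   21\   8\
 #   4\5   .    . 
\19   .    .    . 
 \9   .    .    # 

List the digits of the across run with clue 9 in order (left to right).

1, 8

4 in 2 cells must be {1,3}.
The 5 across and the 21 down share only 4, so R1C2 = 4.
R1C3 = 5 − 4 = 1 completes the 5 across.
Intersecting the 19 across with the 4 down forces R2C1 = 3.
R2C2 = 9: the only remaining digit allowed by both the 19 across and the 21 down.
R2C3 = 19 − 12 = 7 completes the 19 across.
R3C1 = 4 − 3 = 1 completes the 4 down.
R3C2 = 9 − 1 = 8 completes the 9 across.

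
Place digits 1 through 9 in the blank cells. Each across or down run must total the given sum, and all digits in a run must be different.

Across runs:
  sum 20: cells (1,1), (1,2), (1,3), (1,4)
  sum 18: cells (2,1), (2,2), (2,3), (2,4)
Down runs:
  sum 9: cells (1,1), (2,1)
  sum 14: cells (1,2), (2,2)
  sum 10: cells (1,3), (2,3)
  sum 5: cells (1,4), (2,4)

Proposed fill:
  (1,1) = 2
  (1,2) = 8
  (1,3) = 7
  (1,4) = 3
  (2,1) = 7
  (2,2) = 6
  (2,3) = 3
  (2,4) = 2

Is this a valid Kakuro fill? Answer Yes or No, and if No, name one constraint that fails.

Across: 2+8+7+3=20; 7+6+3+2=18. Down: 2+7=9; 8+6=14; 7+3=10; 3+2=5. No digit repeats within any run.

Yes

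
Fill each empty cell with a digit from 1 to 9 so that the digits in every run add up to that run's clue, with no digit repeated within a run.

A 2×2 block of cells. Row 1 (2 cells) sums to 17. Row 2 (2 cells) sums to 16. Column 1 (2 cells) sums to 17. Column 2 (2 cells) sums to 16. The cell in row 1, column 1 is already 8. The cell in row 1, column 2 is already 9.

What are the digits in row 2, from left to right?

17 in 2 cells must be {8,9}; 16 in 2 cells must be {7,9}.
(2,1) = 17 − 8 = 9 completes the 17 down.
(2,2) = 16 − 9 = 7 completes the 16 across.

9 7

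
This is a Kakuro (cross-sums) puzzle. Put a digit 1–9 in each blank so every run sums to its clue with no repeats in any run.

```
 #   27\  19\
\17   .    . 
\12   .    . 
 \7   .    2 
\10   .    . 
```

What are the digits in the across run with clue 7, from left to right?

5 2

17 in 2 cells must be {8,9}.
R3C1 = 7 − 2 = 5 completes the 7 across.
Given what's placed, R1C1 must be 9 to fit the 17 across and 27 down.
R1C2 = 17 − 9 = 8 completes the 17 across.
Given what's placed, R2C1 must be 7 to fit the 12 across and 27 down.
R2C2 = 12 − 7 = 5 completes the 12 across.
R4C1 = 27 − 21 = 6 completes the 27 down.
R4C2 = 10 − 6 = 4 completes the 10 across.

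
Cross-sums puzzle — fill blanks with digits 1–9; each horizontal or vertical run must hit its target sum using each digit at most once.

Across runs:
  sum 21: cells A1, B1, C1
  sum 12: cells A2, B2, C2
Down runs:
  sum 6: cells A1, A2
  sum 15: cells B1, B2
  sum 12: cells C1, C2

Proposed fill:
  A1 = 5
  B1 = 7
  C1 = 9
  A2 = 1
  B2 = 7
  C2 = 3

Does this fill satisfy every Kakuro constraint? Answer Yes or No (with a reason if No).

No — the across run A2–C2 sums to 11, not 12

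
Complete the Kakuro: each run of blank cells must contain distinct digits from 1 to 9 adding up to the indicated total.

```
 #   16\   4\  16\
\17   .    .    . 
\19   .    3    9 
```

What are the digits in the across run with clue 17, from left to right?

16 in 2 cells must be {7,9}; 4 in 2 cells must be {1,3}.
R1C2 = 4 − 3 = 1 completes the 4 down.
R1C3 = 16 − 9 = 7 completes the 16 down.
R2C1 = 19 − 12 = 7 completes the 19 across.
R1C1 = 17 − 8 = 9 completes the 17 across.

9 1 7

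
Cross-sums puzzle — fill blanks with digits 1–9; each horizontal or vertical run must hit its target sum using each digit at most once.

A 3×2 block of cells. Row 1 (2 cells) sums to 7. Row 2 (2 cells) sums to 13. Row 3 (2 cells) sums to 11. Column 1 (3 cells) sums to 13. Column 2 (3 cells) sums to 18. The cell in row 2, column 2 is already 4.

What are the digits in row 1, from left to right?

(2,1) = 13 − 4 = 9 completes the 13 across.
Given what's placed, (3,1) must be 3 to fit the 11 across and 13 down.
(3,2) = 11 − 3 = 8 completes the 11 across.
(1,1) = 13 − 12 = 1 completes the 13 down.
(1,2) = 7 − 1 = 6 completes the 7 across.

1 6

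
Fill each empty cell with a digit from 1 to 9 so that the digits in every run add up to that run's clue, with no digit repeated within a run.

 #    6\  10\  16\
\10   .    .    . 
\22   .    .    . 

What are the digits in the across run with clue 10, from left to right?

1 2 7

16 in 2 cells must be {7,9}.
The 10 across and the 16 down share only 7, so R1C3 = 7.
The 22 across and the 6 down share only 5, so R2C1 = 5.
R2C3 = 16 − 7 = 9 completes the 16 down.
R1C1 = 6 − 5 = 1 completes the 6 down.
R1C2 = 10 − 8 = 2 completes the 10 across.
R2C2 = 22 − 14 = 8 completes the 22 across.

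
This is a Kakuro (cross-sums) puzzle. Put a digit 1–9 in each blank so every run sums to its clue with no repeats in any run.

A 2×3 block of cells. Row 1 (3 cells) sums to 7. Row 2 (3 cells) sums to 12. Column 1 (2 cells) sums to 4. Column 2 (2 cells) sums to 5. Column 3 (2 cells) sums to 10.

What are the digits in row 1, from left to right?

7 in 3 cells must be {1,2,4}; 4 in 2 cells must be {1,3}.
The 7 across and the 4 down share only 1, so (1,1) = 1.
(2,1) = 4 − 1 = 3 completes the 4 down.
Nothing is forced directly, so branch on (1,2), whose candidates are 2 or 4. If (1,2) = 2: that forces (1,3) = 4, after which (2,2) would have to be in {1,2,4,5,7,8} for the 12 across but in {3} for the 5 down — contradiction. So (1,2) = 4.
(1,3) = 7 − 5 = 2 completes the 7 across.
(2,2) = 5 − 4 = 1 completes the 5 down.
(2,3) = 12 − 4 = 8 completes the 12 across.

1, 4, 2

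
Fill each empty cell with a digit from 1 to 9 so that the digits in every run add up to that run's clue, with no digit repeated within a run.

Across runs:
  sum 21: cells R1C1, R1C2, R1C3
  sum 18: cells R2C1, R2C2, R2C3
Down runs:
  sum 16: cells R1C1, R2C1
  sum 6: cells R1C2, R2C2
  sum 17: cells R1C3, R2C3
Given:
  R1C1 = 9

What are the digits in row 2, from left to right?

16 in 2 cells must be {7,9}; 17 in 2 cells must be {8,9}.
Given what's placed, R1C3 must be 8 to fit the 21 across and 17 down.
R2C1 = 16 − 9 = 7 completes the 16 down.
R2C3 = 17 − 8 = 9 completes the 17 down.
R1C2 = 21 − 17 = 4 completes the 21 across.
R2C2 = 18 − 16 = 2 completes the 18 across.

7, 2, 9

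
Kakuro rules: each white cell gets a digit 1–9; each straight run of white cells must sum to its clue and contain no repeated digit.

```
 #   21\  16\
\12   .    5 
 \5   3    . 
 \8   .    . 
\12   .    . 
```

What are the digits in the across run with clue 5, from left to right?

3 2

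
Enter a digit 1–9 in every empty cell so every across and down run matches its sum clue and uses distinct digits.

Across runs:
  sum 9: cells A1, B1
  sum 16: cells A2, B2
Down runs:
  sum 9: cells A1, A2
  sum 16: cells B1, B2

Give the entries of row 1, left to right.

16 in 2 cells must be {7,9}.
The 9 across and the 16 down share only 7, so B1 = 7.
The 16 across and the 9 down share only 7, so A2 = 7.
B2 = 16 − 7 = 9 completes the 16 across.
A1 = 9 − 7 = 2 completes the 9 across.

2 7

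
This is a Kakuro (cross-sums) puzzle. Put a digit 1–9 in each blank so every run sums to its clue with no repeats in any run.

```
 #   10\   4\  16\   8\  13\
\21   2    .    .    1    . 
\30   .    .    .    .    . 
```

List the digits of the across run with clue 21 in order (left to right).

4 in 2 cells must be {1,3}; 16 in 2 cells must be {7,9}.
Given what's placed, R1C2 must be 3 to fit the 21 across and 4 down.
R2C1 = 10 − 2 = 8 completes the 10 down.
R2C2 = 4 − 3 = 1 completes the 4 down.
R2C4 = 8 − 1 = 7 completes the 8 down.
R2C3 = 9: the only remaining digit allowed by both the 30 across and the 16 down.
R2C5 = 30 − 25 = 5 completes the 30 across.
R1C3 = 16 − 9 = 7 completes the 16 down.
R1C5 = 21 − 13 = 8 completes the 21 across.

2 3 7 1 8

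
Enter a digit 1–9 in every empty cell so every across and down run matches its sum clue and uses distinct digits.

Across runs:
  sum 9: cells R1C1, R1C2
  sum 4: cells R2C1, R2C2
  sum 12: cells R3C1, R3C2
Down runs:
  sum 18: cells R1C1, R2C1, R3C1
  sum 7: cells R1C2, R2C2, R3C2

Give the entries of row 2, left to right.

4 in 2 cells must be {1,3}; 7 in 3 cells must be {1,2,4}.
The 4 across and the 7 down share only 1, so R2C2 = 1.
Given what's placed, R3C2 must be 4 to fit the 12 across and 7 down.
R1C2 = 7 − 5 = 2 completes the 7 down.
R2C1 = 4 − 1 = 3 completes the 4 across.
R3C1 = 12 − 4 = 8 completes the 12 across.
R1C1 = 9 − 2 = 7 completes the 9 across.

3 1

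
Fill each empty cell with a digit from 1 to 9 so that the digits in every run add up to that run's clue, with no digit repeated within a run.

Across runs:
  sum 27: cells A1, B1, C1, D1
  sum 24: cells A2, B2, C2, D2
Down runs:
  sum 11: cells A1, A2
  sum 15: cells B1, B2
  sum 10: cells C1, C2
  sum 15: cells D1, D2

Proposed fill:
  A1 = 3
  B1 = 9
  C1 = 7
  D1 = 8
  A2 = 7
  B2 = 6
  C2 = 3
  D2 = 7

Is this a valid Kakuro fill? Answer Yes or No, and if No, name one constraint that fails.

No — the down run A1–A2 sums to 10, not 11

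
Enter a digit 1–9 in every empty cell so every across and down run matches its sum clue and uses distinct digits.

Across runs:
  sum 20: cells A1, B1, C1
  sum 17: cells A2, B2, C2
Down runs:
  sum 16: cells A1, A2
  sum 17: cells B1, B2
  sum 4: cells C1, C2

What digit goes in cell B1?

8

16 in 2 cells must be {7,9}; 17 in 2 cells must be {8,9}; 4 in 2 cells must be {1,3}.
The 20 across and the 4 down share only 3, so C1 = 3.
C2 = 4 − 3 = 1 completes the 4 down.
Given what's placed, A1 must be 9 to fit the 20 across and 16 down.
B1 = 20 − 12 = 8 completes the 20 across.
A2 = 16 − 9 = 7 completes the 16 down.
B2 = 17 − 8 = 9 completes the 17 across.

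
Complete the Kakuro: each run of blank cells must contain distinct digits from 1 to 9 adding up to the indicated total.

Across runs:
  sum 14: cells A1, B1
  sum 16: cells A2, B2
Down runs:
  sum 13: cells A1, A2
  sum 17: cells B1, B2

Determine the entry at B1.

16 in 2 cells must be {7,9}; 17 in 2 cells must be {8,9}.
The 16 across and the 17 down share only 9, so B2 = 9.
B1 = 17 − 9 = 8 completes the 17 down.
A2 = 16 − 9 = 7 completes the 16 across.
A1 = 14 − 8 = 6 completes the 14 across.

8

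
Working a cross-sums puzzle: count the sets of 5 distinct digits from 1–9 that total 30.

6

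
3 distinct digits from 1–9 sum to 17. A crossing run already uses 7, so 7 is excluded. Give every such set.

3 distinct digits from 1–9 sum between 6 and 24.
Dropping sets that contain 7.

{2,6,9}; {3,5,9}; {3,6,8}; {4,5,8}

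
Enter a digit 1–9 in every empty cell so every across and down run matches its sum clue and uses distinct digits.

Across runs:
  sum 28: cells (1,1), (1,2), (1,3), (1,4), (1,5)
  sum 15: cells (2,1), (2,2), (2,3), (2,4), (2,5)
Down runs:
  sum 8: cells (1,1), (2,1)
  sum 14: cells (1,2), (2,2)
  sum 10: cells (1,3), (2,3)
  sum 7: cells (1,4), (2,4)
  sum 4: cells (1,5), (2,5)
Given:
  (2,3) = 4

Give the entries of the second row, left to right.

1 5 4 2 3

15 in 5 cells must be {1,2,3,4,5}; 4 in 2 cells must be {1,3}.
(1,3) = 10 − 4 = 6 completes the 10 down.
(2,2) = 5: the only remaining digit allowed by both the 15 across and the 14 down.
(1,2) = 14 − 5 = 9 completes the 14 down.
No cell is forced outright now. (1,5) can only be 1 or 3 (the digits allowed by both its 28 across and its 4 down). If (1,5) = 3: that forces (1,1) = 2, after which (1,4) would have to be in {8} for the 28 across but in {1,2,3,4,5,6} for the 7 down — contradiction. So (1,5) = 1.
(2,5) = 4 − 1 = 3 completes the 4 down.
No cell is forced outright now. (1,1) can only be 5 or 7 (the digits allowed by both its 28 across and its 8 down). If (1,1) = 5: then (1,4) would have to be in {7} for the 28 across but in {1,2,3,4,5,6} for the 7 down — contradiction. So (1,1) = 7.
(1,4) = 28 − 23 = 5 completes the 28 across.
(2,1) = 8 − 7 = 1 completes the 8 down.
(2,4) = 15 − 13 = 2 completes the 15 across.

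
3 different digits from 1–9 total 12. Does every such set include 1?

Counterexample: {2,3,7} sums to 12 without using 1.

No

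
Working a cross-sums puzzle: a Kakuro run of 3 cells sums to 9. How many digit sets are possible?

3

3 distinct digits from 1–9 sum between 6 and 24.
Enumerating: {1,2,6}, {1,3,5}, {2,3,4}.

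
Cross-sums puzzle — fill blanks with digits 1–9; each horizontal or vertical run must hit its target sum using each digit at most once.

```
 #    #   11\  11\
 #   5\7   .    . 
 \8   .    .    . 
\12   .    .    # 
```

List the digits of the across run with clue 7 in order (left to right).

Nothing is forced directly, so branch on R3C1, whose candidates are 3 or 4. If R3C1 = 3: that forces R2C1 = 2, R2C3 = 5, after which R3C2 would have to be in {9} for the 12 across but in {1,2,3,4,5,6,7,8} for the 11 down — contradiction. So R3C1 = 4.
R2C1 = 5 − 4 = 1 completes the 5 down.
R3C2 = 12 − 4 = 8 completes the 12 across.
R2C2 = 2: the only remaining digit allowed by both the 8 across and the 11 down.
R2C3 = 8 − 3 = 5 completes the 8 across.
R1C2 = 11 − 10 = 1 completes the 11 down.
R1C3 = 7 − 1 = 6 completes the 7 across.

1 6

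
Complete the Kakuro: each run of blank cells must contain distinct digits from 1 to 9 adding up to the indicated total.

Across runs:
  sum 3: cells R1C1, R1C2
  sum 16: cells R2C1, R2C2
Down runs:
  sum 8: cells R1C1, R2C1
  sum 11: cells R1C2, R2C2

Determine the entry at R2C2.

9

3 in 2 cells must be {1,2}; 16 in 2 cells must be {7,9}.
The 3 across and the 11 down share only 2, so R1C2 = 2.
The 16 across and the 8 down share only 7, so R2C1 = 7.
R2C2 = 16 − 7 = 9 completes the 16 across.
R1C1 = 3 − 2 = 1 completes the 3 across.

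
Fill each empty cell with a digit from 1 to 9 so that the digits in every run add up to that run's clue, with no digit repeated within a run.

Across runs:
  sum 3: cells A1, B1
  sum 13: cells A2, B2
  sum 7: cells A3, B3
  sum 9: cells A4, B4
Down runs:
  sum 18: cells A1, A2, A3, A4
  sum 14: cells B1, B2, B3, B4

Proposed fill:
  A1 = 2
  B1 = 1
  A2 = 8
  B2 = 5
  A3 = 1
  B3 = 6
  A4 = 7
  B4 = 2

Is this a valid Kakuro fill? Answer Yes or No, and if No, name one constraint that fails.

Yes

Across: 2+1=3; 8+5=13; 1+6=7; 7+2=9. Down: 2+8+1+7=18; 1+5+6+2=14. No digit repeats within any run.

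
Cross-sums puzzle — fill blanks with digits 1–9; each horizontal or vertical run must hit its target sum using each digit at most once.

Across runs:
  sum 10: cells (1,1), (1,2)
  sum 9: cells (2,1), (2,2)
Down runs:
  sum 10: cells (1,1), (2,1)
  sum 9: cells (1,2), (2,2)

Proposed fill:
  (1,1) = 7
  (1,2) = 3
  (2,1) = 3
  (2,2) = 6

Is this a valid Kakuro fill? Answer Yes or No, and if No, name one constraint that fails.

Yes

Across: 7+3=10; 3+6=9. Down: 7+3=10; 3+6=9. No digit repeats within any run.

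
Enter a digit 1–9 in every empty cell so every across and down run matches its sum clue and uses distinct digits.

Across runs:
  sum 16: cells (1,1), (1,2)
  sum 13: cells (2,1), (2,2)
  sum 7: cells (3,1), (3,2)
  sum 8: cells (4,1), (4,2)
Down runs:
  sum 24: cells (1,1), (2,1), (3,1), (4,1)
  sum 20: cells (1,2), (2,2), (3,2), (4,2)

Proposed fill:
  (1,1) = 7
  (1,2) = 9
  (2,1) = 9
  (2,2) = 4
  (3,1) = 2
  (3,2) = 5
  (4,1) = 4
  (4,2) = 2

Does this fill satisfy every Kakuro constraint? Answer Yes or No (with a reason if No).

No — the down run (1,1)–(4,1) sums to 22, not 24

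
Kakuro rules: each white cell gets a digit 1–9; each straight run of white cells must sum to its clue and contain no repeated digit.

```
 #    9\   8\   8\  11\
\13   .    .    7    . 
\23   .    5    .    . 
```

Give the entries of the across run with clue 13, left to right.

1 3 7 2

R1C2 = 8 − 5 = 3 completes the 8 down.
R1C4 = 2: the only remaining digit allowed by both the 13 across and the 11 down.
R2C3 = 8 − 7 = 1 completes the 8 down.
R2C4 = 11 − 2 = 9 completes the 11 down.
R1C1 = 13 − 12 = 1 completes the 13 across.
R2C1 = 23 − 15 = 8 completes the 23 across.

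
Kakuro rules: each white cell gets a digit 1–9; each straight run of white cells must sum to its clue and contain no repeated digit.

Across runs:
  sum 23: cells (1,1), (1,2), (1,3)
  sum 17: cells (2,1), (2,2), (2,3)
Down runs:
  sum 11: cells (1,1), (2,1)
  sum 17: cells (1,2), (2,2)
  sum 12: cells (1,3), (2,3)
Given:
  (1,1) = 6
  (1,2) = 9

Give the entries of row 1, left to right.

6 9 8

23 in 3 cells must be {6,8,9}; 17 in 2 cells must be {8,9}.
(1,3) = 23 − 15 = 8 completes the 23 across.
(2,1) = 11 − 6 = 5 completes the 11 down.
(2,2) = 17 − 9 = 8 completes the 17 down.
(2,3) = 17 − 13 = 4 completes the 17 across.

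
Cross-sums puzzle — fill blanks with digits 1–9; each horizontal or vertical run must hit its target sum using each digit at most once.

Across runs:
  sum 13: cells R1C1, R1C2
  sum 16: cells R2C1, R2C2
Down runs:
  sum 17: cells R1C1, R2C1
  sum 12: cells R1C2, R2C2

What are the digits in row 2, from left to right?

16 in 2 cells must be {7,9}; 17 in 2 cells must be {8,9}.
The 16 across and the 17 down share only 9, so R2C1 = 9.
R2C2 = 16 − 9 = 7 completes the 16 across.
R1C1 = 17 − 9 = 8 completes the 17 down.
R1C2 = 13 − 8 = 5 completes the 13 across.

9 7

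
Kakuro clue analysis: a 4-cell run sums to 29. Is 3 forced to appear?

The only way to make 29 from 4 distinct digits is {5,7,8,9}, which does not contain 3.

No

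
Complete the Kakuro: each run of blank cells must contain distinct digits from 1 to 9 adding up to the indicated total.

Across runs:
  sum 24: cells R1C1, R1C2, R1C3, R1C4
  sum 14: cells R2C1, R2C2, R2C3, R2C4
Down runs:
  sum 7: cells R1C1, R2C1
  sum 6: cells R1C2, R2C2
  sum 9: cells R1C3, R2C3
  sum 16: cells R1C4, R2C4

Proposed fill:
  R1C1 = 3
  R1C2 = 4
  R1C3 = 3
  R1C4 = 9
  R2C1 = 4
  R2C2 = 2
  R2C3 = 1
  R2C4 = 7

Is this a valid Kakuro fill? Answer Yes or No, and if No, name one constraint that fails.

No — the across run R1C1–R1C4 sums to 19, not 24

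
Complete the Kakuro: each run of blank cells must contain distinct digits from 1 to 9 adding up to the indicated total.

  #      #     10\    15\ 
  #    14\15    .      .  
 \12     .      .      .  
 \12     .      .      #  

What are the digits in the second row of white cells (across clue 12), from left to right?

Nothing is forced directly, so branch on R1C2, whose candidates are 6 or 7. If R1C2 = 7: that forces R1C3 = 8, R2C3 = 7, after which R3C2 would have to be in {3,4,5,7,8,9} for the 12 across but in {1,2} for the 10 down — contradiction. So R1C2 = 6.
R1C3 = 15 − 6 = 9 completes the 15 across.
R2C3 = 15 − 9 = 6 completes the 15 down.
R3C2 = 3: the only remaining digit allowed by both the 12 across and the 10 down.
R2C1 = 5: the only remaining digit allowed by both the 12 across and the 14 down.
R2C2 = 12 − 11 = 1 completes the 12 across.
R3C1 = 12 − 3 = 9 completes the 12 across.

5, 1, 6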